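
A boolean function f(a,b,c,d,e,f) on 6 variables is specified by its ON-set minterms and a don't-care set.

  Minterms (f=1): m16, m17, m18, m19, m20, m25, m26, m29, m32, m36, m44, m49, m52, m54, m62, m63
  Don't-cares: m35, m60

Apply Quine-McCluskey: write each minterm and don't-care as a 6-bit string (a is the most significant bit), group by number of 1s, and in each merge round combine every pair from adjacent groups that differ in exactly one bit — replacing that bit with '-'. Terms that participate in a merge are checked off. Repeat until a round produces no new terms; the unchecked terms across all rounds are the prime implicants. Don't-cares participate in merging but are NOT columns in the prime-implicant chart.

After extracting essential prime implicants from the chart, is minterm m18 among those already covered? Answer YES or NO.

size-2^0 implicants → 010000(✓)  010001(✓)  010010(✓)  010011(✓)  010100(✓)  011001(✓)  011010(✓)  011101(✓)  100000(✓)  100011  100100(✓)  101100(✓)  110001(✓)  110100(✓)  110110(✓)  111100(✓)  111110(✓)  111111(✓)
size-2^1 implicants → -10001  -10100  01-001  01-010  010-00  0100-0(✓)  0100-1(✓)  01000-(✓)  01001-(✓)  011-01  1-0100(✓)  1-1100(✓)  10-100(✓)  100-00  11-100(✓)  11-110(✓)  1101-0(✓)  1111-0(✓)  11111-
size-2^2 implicants → 0100--  1--100  11-1-0
Unchecked terms (primes): -10001, -10100, 01-001, 01-010, 010-00, 0100--, 011-01, 1--100, 100-00, 100011, 11-1-0, 11111-
Minterm coverage:
  m16 ⊆ 010-00,0100--
  m17 ⊆ -10001,01-001,0100--
  m18 ⊆ 01-010,0100--
  m19 ⊆ 0100-- [E]
  m20 ⊆ -10100,010-00
  m25 ⊆ 01-001,011-01
  m26 ⊆ 01-010 [E]
  m29 ⊆ 011-01 [E]
  m32 ⊆ 100-00 [E]
  m36 ⊆ 1--100,100-00
  m44 ⊆ 1--100 [E]
  m49 ⊆ -10001 [E]
  m52 ⊆ -10100,1--100,11-1-0
  m54 ⊆ 11-1-0 [E]
  m62 ⊆ 11-1-0,11111-
  m63 ⊆ 11111- [E]
E = {-10001, 01-010, 0100--, 011-01, 1--100, 100-00, 11-1-0, 11111-}

YES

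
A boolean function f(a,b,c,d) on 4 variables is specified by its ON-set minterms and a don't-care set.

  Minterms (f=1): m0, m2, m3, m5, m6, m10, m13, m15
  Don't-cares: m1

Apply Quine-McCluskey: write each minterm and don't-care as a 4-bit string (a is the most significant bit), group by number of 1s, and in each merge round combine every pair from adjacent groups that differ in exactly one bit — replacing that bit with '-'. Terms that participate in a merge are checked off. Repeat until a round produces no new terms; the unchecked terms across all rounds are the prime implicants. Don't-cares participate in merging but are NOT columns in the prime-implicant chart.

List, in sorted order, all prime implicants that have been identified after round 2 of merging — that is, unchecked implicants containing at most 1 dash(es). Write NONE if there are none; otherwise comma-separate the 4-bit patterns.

-010, -101, 0-01, 0-10, 11-1

Round 0: 0000✓ 0001✓ 0010✓ 0011✓ 0101✓ 0110✓ 1010✓ 1101✓ 1111✓
Round 1: -010 -101 0-01 0-10 00-0✓ 00-1✓ 000-✓ 001-✓ 11-1
Round 2: 00--
PIs = {-010, -101, 0-01, 0-10, 00--, 11-1}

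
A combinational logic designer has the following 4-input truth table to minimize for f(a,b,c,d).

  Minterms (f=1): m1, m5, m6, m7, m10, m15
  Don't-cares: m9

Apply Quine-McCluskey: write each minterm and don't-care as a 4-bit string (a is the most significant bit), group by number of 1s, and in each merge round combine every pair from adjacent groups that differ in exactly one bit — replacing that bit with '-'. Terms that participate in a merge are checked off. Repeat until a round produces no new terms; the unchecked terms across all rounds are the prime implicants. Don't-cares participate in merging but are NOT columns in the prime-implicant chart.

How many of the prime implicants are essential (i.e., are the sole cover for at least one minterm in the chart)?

3

size-2^0 implicants → 0001(✓)  0101(✓)  0110(✓)  0111(✓)  1001(✓)  1010  1111(✓)
size-2^1 implicants → -001  -111  0-01  01-1  011-
Unchecked terms (primes): -001, -111, 0-01, 01-1, 011-, 1010
Minterm coverage:
  m1 ⊆ -001,0-01
  m5 ⊆ 0-01,01-1
  m6 ⊆ 011- [E]
  m7 ⊆ -111,01-1,011-
  m10 ⊆ 1010 [E]
  m15 ⊆ -111 [E]
E = {-111, 011-, 1010}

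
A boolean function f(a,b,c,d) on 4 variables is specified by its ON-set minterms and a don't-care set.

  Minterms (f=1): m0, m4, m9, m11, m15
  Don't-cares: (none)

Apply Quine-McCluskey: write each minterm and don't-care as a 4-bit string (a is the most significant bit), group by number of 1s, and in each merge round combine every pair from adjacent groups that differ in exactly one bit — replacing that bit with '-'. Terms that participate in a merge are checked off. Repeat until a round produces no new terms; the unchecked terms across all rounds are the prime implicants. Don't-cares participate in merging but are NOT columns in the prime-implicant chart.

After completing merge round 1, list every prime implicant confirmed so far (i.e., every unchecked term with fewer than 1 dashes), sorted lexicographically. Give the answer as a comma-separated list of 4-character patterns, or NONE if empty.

NONE

size-2^0 implicants → 0000(✓)  0100(✓)  1001(✓)  1011(✓)  1111(✓)
size-2^1 implicants → 0-00  1-11  10-1
Unchecked terms (primes): 0-00, 1-11, 10-1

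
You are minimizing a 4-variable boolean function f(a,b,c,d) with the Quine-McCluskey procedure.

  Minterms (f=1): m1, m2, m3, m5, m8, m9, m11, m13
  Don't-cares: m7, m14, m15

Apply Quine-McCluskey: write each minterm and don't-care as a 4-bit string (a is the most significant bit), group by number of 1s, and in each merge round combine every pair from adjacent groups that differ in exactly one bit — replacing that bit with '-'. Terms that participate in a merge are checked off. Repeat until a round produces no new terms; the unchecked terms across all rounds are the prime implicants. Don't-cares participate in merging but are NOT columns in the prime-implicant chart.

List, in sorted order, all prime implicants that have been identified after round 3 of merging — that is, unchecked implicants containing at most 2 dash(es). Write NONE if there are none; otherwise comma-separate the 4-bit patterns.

Round 0: 0001✓ 0010✓ 0011✓ 0101✓ 0111✓ 1000✓ 1001✓ 1011✓ 1101✓ 1110✓ 1111✓
Round 1: -001✓ -011✓ -101✓ -111✓ 0-01✓ 0-11✓ 00-1✓ 001- 01-1✓ 1-01✓ 1-11✓ 10-1✓ 100- 11-1✓ 111-
Round 2: --01✓ --11✓ -0-1✓ -1-1✓ 0--1✓ 1--1✓
Round 3: ---1
PIs = {---1, 001-, 100-, 111-}

001-, 100-, 111-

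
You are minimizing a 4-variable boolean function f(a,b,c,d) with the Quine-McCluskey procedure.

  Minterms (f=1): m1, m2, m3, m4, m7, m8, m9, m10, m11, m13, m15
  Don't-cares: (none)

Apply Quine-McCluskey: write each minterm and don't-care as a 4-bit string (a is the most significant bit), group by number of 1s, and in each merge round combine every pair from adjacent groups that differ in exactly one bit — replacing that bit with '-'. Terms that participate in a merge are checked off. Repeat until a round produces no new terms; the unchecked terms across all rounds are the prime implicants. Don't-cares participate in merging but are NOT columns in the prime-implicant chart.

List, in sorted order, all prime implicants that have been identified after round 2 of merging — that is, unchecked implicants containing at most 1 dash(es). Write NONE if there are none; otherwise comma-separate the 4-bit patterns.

size-2^0 implicants → 0001(✓)  0010(✓)  0011(✓)  0100  0111(✓)  1000(✓)  1001(✓)  1010(✓)  1011(✓)  1101(✓)  1111(✓)
size-2^1 implicants → -001(✓)  -010(✓)  -011(✓)  -111(✓)  0-11(✓)  00-1(✓)  001-(✓)  1-01(✓)  1-11(✓)  10-0(✓)  10-1(✓)  100-(✓)  101-(✓)  11-1(✓)
size-2^2 implicants → --11  -0-1  -01-  1--1  10--
Unchecked terms (primes): --11, -0-1, -01-, 0100, 1--1, 10--

0100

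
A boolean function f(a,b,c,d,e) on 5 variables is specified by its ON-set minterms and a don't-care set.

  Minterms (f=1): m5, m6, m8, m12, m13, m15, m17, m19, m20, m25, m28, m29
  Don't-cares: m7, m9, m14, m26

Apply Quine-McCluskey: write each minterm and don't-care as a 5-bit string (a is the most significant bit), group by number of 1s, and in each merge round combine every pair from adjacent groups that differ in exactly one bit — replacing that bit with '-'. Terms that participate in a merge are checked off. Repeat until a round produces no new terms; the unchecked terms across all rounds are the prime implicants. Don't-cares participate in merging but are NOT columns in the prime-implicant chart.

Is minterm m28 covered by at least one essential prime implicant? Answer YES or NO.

Round 0: 00101✓ 00110✓ 00111✓ 01000✓ 01001✓ 01100✓ 01101✓ 01110✓ 01111✓ 10001✓ 10011✓ 10100✓ 11001✓ 11010 11100✓ 11101✓
Round 1: -1001✓ -1100✓ -1101✓ 0-101✓ 0-110✓ 0-111✓ 001-1✓ 0011-✓ 01-00✓ 01-01✓ 0100-✓ 011-0✓ 011-1✓ 0110-✓ 0111-✓ 1-001 1-100 100-1 11-01✓ 1110-✓
Round 2: -1-01 -110- 0-1-1 0-11- 01-0- 011--
PIs = {-1-01, -110-, 0-1-1, 0-11-, 01-0-, 011--, 1-001, 1-100, 100-1, 11010}
Coverage chart:
  m5: 0-1-1 ←essential
  m6: 0-11- ←essential
  m8: 01-0- ←essential
  m12: -110-,01-0-,011--
  m13: -1-01,-110-,0-1-1,01-0-,011--
  m15: 0-1-1,0-11-,011--
  m17: 1-001,100-1
  m19: 100-1 ←essential
  m20: 1-100 ←essential
  m25: -1-01,1-001
  m28: -110-,1-100
  m29: -1-01,-110-
Essential: 0-1-1, 0-11-, 01-0-, 1-100, 100-1

YES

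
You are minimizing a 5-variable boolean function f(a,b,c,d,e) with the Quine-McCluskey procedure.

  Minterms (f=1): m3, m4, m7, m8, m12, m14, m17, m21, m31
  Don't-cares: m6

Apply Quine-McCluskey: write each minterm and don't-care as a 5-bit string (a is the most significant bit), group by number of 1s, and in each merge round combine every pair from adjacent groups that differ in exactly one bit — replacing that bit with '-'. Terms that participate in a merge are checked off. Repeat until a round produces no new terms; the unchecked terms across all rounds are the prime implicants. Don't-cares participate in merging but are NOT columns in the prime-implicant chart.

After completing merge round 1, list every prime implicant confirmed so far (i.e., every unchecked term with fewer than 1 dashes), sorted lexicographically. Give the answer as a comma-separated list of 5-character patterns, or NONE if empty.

11111

[col 0] 00011*, 00100*, 00110*, 00111*, 01000*, 01100*, 01110*, 10001*, 10101*, 11111
[col 1] 0-100*, 0-110*, 00-11, 001-0*, 0011-, 01-00, 011-0*, 10-01
[col 2] 0-1-0
Prime implicants: 0-1-0, 00-11, 0011-, 01-00, 10-01, 11111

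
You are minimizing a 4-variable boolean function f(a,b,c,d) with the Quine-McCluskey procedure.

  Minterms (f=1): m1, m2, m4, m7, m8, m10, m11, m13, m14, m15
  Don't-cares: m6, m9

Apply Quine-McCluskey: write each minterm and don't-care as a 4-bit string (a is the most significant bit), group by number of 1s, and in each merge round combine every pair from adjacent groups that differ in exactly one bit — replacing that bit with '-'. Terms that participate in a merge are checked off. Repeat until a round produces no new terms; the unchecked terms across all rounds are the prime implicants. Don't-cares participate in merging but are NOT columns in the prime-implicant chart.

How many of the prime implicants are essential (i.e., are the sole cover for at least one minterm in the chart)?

Round 0: 0001✓ 0010✓ 0100✓ 0110✓ 0111✓ 1000✓ 1001✓ 1010✓ 1011✓ 1101✓ 1110✓ 1111✓
Round 1: -001 -010✓ -110✓ -111✓ 0-10✓ 01-0 011-✓ 1-01✓ 1-10✓ 1-11✓ 10-0✓ 10-1✓ 100-✓ 101-✓ 11-1✓ 111-✓
Round 2: --10 -11- 1--1 1-1- 10--
PIs = {--10, -001, -11-, 01-0, 1--1, 1-1-, 10--}
Coverage chart:
  m1: -001 ←essential
  m2: --10 ←essential
  m4: 01-0 ←essential
  m7: -11- ←essential
  m8: 10-- ←essential
  m10: --10,1-1-,10--
  m11: 1--1,1-1-,10--
  m13: 1--1 ←essential
  m14: --10,-11-,1-1-
  m15: -11-,1--1,1-1-
Essential: --10, -001, -11-, 01-0, 1--1, 10--

6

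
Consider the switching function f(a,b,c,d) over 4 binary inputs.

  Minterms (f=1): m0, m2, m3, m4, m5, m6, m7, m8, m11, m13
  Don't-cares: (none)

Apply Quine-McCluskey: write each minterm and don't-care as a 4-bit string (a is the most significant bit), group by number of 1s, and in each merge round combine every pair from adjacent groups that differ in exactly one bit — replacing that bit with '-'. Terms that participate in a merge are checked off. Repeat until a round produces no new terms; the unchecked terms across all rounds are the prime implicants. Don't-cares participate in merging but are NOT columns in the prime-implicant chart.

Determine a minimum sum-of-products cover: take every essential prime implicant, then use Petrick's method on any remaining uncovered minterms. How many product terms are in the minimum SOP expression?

[col 0] 0000*, 0010*, 0011*, 0100*, 0101*, 0110*, 0111*, 1000*, 1011*, 1101*
[col 1] -000, -011, -101, 0-00*, 0-10*, 0-11*, 00-0*, 001-*, 01-0*, 01-1*, 010-*, 011-*
[col 2] 0--0, 0-1-, 01--
Prime implicants: -000, -011, -101, 0--0, 0-1-, 01--
PI chart (minterm → PIs covering it):
  0 | -000,0--0
  2 | 0--0,0-1-
  3 | -011,0-1-
  4 | 0--0,01--
  5 | -101,01--
  6 | 0--0,0-1-,01--
  7 | 0-1-,01--
  8 | -000  (sole → essential)
  11 | -011  (sole → essential)
  13 | -101  (sole → essential)
Essential prime implicants: -000, -011, -101
Petrick residual → 0--0, 0-1-
Minimum SOP uses 5 PIs: b'c'd' + b'cd + bc'd + a'd' + a'c

5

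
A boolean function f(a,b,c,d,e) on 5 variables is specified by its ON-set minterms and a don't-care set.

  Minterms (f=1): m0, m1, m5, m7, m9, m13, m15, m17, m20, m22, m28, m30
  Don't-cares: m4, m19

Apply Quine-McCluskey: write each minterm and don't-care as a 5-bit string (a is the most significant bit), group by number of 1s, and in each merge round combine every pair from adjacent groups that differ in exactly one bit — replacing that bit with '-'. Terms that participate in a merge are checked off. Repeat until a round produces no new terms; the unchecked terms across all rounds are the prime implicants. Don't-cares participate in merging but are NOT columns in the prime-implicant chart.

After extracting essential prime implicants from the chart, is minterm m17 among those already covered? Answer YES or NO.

NO

Round 0: 00000✓ 00001✓ 00100✓ 00101✓ 00111✓ 01001✓ 01101✓ 01111✓ 10001✓ 10011✓ 10100✓ 10110✓ 11100✓ 11110✓
Round 1: -0001 -0100 0-001✓ 0-101✓ 0-111✓ 00-00✓ 00-01✓ 0000-✓ 001-1✓ 0010-✓ 01-01✓ 011-1✓ 1-100✓ 1-110✓ 100-1 101-0✓ 111-0✓
Round 2: 0--01 0-1-1 00-0- 1-1-0
PIs = {-0001, -0100, 0--01, 0-1-1, 00-0-, 1-1-0, 100-1}
Coverage chart:
  m0: 00-0- ←essential
  m1: -0001,0--01,00-0-
  m5: 0--01,0-1-1,00-0-
  m7: 0-1-1 ←essential
  m9: 0--01 ←essential
  m13: 0--01,0-1-1
  m15: 0-1-1 ←essential
  m17: -0001,100-1
  m20: -0100,1-1-0
  m22: 1-1-0 ←essential
  m28: 1-1-0 ←essential
  m30: 1-1-0 ←essential
Essential: 0--01, 0-1-1, 00-0-, 1-1-0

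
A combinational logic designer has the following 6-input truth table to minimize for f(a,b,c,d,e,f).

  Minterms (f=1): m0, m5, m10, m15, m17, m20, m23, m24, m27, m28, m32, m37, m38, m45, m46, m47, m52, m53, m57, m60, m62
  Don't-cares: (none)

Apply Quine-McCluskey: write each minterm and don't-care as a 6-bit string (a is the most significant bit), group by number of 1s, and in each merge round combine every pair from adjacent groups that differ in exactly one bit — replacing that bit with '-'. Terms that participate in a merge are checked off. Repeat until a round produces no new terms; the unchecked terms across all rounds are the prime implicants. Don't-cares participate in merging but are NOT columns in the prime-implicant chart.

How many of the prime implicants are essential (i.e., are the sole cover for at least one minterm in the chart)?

Round 0: 000000✓ 000101✓ 001010 001111✓ 010001 010100✓ 010111 011000✓ 011011 011100✓ 100000✓ 100101✓ 100110✓ 101101✓ 101110✓ 101111✓ 110100✓ 110101✓ 111001 111100✓ 111110✓
Round 1: -00000 -00101 -01111 -10100✓ -11100✓ 01-100✓ 011-00 1-0101 1-1110 10-101 10-110 1011-1 10111- 11-100✓ 11010- 1111-0
Round 2: -1-100
PIs = {-00000, -00101, -01111, -1-100, 001010, 010001, 010111, 011-00, 011011, 1-0101, 1-1110, 10-101, 10-110, 1011-1, 10111-, 11010-, 111001, 1111-0}
Coverage chart:
  m0: -00000 ←essential
  m5: -00101 ←essential
  m10: 001010 ←essential
  m15: -01111 ←essential
  m17: 010001 ←essential
  m20: -1-100 ←essential
  m23: 010111 ←essential
  m24: 011-00 ←essential
  m27: 011011 ←essential
  m28: -1-100,011-00
  m32: -00000 ←essential
  m37: -00101,1-0101,10-101
  m38: 10-110 ←essential
  m45: 10-101,1011-1
  m46: 1-1110,10-110,10111-
  m47: -01111,1011-1,10111-
  m52: -1-100,11010-
  m53: 1-0101,11010-
  m57: 111001 ←essential
  m60: -1-100,1111-0
  m62: 1-1110,1111-0
Essential: -00000, -00101, -01111, -1-100, 001010, 010001, 010111, 011-00, 011011, 10-110, 111001

11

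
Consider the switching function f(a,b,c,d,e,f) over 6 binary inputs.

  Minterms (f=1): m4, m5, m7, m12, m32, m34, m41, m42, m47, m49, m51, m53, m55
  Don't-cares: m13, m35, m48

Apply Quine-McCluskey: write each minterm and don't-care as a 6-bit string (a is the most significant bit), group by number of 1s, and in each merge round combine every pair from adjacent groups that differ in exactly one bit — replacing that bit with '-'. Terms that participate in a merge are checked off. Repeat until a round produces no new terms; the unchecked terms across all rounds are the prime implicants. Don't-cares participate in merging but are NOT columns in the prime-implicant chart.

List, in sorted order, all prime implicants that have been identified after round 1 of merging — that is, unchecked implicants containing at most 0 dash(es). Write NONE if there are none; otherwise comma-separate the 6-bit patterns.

101001, 101111

[col 0] 000100*, 000101*, 000111*, 001100*, 001101*, 100000*, 100010*, 100011*, 101001, 101010*, 101111, 110000*, 110001*, 110011*, 110101*, 110111*
[col 1] 00-100*, 00-101*, 0001-1, 00010-*, 00110-*, 1-0000, 1-0011, 10-010, 1000-0, 10001-, 110-01*, 110-11*, 1100-1*, 11000-, 1101-1*
[col 2] 00-10-, 110--1
Prime implicants: 00-10-, 0001-1, 1-0000, 1-0011, 10-010, 1000-0, 10001-, 101001, 101111, 110--1, 11000-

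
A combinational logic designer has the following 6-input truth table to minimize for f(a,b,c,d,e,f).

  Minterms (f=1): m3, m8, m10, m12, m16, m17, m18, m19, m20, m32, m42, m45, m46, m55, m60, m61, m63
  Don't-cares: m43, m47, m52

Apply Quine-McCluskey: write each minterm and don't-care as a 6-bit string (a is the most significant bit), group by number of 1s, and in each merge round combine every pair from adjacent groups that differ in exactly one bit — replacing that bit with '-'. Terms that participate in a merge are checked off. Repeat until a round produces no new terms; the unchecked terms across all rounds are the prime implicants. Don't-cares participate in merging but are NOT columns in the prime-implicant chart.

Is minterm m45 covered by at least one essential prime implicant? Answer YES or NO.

YES

size-2^0 implicants → 000011(✓)  001000(✓)  001010(✓)  001100(✓)  010000(✓)  010001(✓)  010010(✓)  010011(✓)  010100(✓)  100000  101010(✓)  101011(✓)  101101(✓)  101110(✓)  101111(✓)  110100(✓)  110111(✓)  111100(✓)  111101(✓)  111111(✓)
size-2^1 implicants → -01010  -10100  0-0011  001-00  0010-0  010-00  0100-0(✓)  0100-1(✓)  01000-(✓)  01001-(✓)  1-1101(✓)  1-1111(✓)  101-10(✓)  101-11(✓)  10101-(✓)  1011-1(✓)  10111-(✓)  11-100  11-111  1111-1(✓)  11110-
size-2^2 implicants → 0100--  1-11-1  101-1-
Unchecked terms (primes): -01010, -10100, 0-0011, 001-00, 0010-0, 010-00, 0100--, 1-11-1, 100000, 101-1-, 11-100, 11-111, 11110-
Minterm coverage:
  m3 ⊆ 0-0011 [E]
  m8 ⊆ 001-00,0010-0
  m10 ⊆ -01010,0010-0
  m12 ⊆ 001-00 [E]
  m16 ⊆ 010-00,0100--
  m17 ⊆ 0100-- [E]
  m18 ⊆ 0100-- [E]
  m19 ⊆ 0-0011,0100--
  m20 ⊆ -10100,010-00
  m32 ⊆ 100000 [E]
  m42 ⊆ -01010,101-1-
  m45 ⊆ 1-11-1 [E]
  m46 ⊆ 101-1- [E]
  m55 ⊆ 11-111 [E]
  m60 ⊆ 11-100,11110-
  m61 ⊆ 1-11-1,11110-
  m63 ⊆ 1-11-1,11-111
E = {0-0011, 001-00, 0100--, 1-11-1, 100000, 101-1-, 11-111}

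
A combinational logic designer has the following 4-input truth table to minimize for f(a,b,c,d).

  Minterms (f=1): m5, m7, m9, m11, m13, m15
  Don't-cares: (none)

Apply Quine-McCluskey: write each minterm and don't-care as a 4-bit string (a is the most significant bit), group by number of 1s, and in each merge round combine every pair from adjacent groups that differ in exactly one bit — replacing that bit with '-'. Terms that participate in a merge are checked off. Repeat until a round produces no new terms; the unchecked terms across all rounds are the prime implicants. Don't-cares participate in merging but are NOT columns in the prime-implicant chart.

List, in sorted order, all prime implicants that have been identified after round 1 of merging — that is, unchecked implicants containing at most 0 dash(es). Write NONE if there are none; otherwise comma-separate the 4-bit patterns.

NONE

Round 0: 0101✓ 0111✓ 1001✓ 1011✓ 1101✓ 1111✓
Round 1: -101✓ -111✓ 01-1✓ 1-01✓ 1-11✓ 10-1✓ 11-1✓
Round 2: -1-1 1--1
PIs = {-1-1, 1--1}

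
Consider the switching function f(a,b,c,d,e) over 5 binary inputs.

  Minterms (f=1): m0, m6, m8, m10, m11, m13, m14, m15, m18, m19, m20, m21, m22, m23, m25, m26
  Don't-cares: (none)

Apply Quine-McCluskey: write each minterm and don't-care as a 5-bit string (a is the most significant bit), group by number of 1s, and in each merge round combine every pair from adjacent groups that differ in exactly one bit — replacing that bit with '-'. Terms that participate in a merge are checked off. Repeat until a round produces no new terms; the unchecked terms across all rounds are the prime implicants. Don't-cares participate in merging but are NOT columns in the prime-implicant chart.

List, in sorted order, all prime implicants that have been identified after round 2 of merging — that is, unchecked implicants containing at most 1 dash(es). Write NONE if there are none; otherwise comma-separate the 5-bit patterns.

-0110, -1010, 0-000, 0-110, 010-0, 011-1, 1-010, 11001

[col 0] 00000*, 00110*, 01000*, 01010*, 01011*, 01101*, 01110*, 01111*, 10010*, 10011*, 10100*, 10101*, 10110*, 10111*, 11001, 11010*
[col 1] -0110, -1010, 0-000, 0-110, 01-10*, 01-11*, 010-0, 0101-*, 011-1, 0111-*, 1-010, 10-10*, 10-11*, 1001-*, 101-0*, 101-1*, 1010-*, 1011-*
[col 2] 01-1-, 10-1-, 101--
Prime implicants: -0110, -1010, 0-000, 0-110, 01-1-, 010-0, 011-1, 1-010, 10-1-, 101--, 11001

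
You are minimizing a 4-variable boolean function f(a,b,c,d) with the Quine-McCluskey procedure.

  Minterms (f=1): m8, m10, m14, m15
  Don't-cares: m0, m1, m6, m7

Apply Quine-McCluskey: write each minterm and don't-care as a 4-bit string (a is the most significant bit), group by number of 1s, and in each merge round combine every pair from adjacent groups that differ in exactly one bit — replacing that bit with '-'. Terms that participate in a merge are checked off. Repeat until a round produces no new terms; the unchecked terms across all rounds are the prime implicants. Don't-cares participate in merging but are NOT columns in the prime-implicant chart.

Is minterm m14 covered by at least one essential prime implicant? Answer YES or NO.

Round 0: 0000✓ 0001✓ 0110✓ 0111✓ 1000✓ 1010✓ 1110✓ 1111✓
Round 1: -000 -110✓ -111✓ 000- 011-✓ 1-10 10-0 111-✓
Round 2: -11-
PIs = {-000, -11-, 000-, 1-10, 10-0}
Coverage chart:
  m8: -000,10-0
  m10: 1-10,10-0
  m14: -11-,1-10
  m15: -11- ←essential
Essential: -11-

YES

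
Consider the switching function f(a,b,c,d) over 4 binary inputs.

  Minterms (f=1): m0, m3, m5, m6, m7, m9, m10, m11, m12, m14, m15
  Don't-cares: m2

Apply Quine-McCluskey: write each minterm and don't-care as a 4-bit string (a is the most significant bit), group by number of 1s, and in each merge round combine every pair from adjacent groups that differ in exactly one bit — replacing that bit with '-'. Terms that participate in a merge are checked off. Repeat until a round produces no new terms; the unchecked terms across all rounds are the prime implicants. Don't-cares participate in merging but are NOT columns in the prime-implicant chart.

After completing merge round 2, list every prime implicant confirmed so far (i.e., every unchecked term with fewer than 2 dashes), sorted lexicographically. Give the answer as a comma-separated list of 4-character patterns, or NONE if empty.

00-0, 01-1, 10-1, 11-0

[col 0] 0000*, 0010*, 0011*, 0101*, 0110*, 0111*, 1001*, 1010*, 1011*, 1100*, 1110*, 1111*
[col 1] -010*, -011*, -110*, -111*, 0-10*, 0-11*, 00-0, 001-*, 01-1, 011-*, 1-10*, 1-11*, 10-1, 101-*, 11-0, 111-*
[col 2] --10*, --11*, -01-*, -11-*, 0-1-*, 1-1-*
[col 3] --1-
Prime implicants: --1-, 00-0, 01-1, 10-1, 11-0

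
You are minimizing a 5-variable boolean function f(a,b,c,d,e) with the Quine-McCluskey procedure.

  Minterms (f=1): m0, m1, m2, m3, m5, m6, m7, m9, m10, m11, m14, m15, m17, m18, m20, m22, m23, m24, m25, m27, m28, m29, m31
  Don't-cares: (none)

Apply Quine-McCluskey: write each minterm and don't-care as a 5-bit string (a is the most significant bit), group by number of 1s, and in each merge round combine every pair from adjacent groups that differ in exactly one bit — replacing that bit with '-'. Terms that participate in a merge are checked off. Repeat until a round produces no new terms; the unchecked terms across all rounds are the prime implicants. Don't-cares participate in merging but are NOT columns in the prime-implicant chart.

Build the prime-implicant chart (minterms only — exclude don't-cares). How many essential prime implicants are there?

size-2^0 implicants → 00000(✓)  00001(✓)  00010(✓)  00011(✓)  00101(✓)  00110(✓)  00111(✓)  01001(✓)  01010(✓)  01011(✓)  01110(✓)  01111(✓)  10001(✓)  10010(✓)  10100(✓)  10110(✓)  10111(✓)  11000(✓)  11001(✓)  11011(✓)  11100(✓)  11101(✓)  11111(✓)
size-2^1 implicants → -0001(✓)  -0010(✓)  -0110(✓)  -0111(✓)  -1001(✓)  -1011(✓)  -1111(✓)  0-001(✓)  0-010(✓)  0-011(✓)  0-110(✓)  0-111(✓)  00-01(✓)  00-10(✓)  00-11(✓)  000-0(✓)  000-1(✓)  0000-(✓)  0001-(✓)  001-1(✓)  0011-(✓)  01-10(✓)  01-11(✓)  010-1(✓)  0101-(✓)  0111-(✓)  1-001(✓)  1-100  1-111(✓)  10-10(✓)  101-0  1011-(✓)  11-00(✓)  11-01(✓)  11-11(✓)  110-1(✓)  1100-(✓)  111-1(✓)  1110-(✓)
size-2^2 implicants → --001  --111  -0-10  -011-  -1-11  -10-1  0--10(✓)  0--11(✓)  0-0-1  0-01-(✓)  0-11-(✓)  00--1  00-1-(✓)  000--  01-1-(✓)  11--1  11-0-
size-2^3 implicants → 0--1-
Unchecked terms (primes): --001, --111, -0-10, -011-, -1-11, -10-1, 0--1-, 0-0-1, 00--1, 000--, 1-100, 101-0, 11--1, 11-0-
Minterm coverage:
  m0 ⊆ 000-- [E]
  m1 ⊆ --001,0-0-1,00--1,000--
  m2 ⊆ -0-10,0--1-,000--
  m3 ⊆ 0--1-,0-0-1,00--1,000--
  m5 ⊆ 00--1 [E]
  m6 ⊆ -0-10,-011-,0--1-
  m7 ⊆ --111,-011-,0--1-,00--1
  m9 ⊆ --001,-10-1,0-0-1
  m10 ⊆ 0--1- [E]
  m11 ⊆ -1-11,-10-1,0--1-,0-0-1
  m14 ⊆ 0--1- [E]
  m15 ⊆ --111,-1-11,0--1-
  m17 ⊆ --001 [E]
  m18 ⊆ -0-10 [E]
  m20 ⊆ 1-100,101-0
  m22 ⊆ -0-10,-011-,101-0
  m23 ⊆ --111,-011-
  m24 ⊆ 11-0- [E]
  m25 ⊆ --001,-10-1,11--1,11-0-
  m27 ⊆ -1-11,-10-1,11--1
  m28 ⊆ 1-100,11-0-
  m29 ⊆ 11--1,11-0-
  m31 ⊆ --111,-1-11,11--1
E = {--001, -0-10, 0--1-, 00--1, 000--, 11-0-}

6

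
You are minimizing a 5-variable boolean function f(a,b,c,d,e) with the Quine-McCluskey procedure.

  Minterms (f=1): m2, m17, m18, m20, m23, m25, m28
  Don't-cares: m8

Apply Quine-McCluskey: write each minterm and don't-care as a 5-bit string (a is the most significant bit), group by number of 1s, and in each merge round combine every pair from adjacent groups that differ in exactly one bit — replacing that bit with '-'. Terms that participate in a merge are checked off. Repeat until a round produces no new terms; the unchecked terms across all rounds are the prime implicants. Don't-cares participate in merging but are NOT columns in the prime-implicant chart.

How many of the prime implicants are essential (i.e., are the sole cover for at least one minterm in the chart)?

[col 0] 00010*, 01000, 10001*, 10010*, 10100*, 10111, 11001*, 11100*
[col 1] -0010, 1-001, 1-100
Prime implicants: -0010, 01000, 1-001, 1-100, 10111
PI chart (minterm → PIs covering it):
  2 | -0010  (sole → essential)
  17 | 1-001  (sole → essential)
  18 | -0010  (sole → essential)
  20 | 1-100  (sole → essential)
  23 | 10111  (sole → essential)
  25 | 1-001  (sole → essential)
  28 | 1-100  (sole → essential)
Essential prime implicants: -0010, 1-001, 1-100, 10111

4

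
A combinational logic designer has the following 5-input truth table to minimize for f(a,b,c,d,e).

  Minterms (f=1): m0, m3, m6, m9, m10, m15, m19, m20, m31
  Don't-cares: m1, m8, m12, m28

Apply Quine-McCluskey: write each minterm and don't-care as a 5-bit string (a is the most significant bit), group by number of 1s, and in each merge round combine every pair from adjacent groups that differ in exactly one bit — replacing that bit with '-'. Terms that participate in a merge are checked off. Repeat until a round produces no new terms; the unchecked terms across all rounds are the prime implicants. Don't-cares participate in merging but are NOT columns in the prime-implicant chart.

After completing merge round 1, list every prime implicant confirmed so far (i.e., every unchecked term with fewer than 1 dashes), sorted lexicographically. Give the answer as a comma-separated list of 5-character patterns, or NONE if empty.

00110

[col 0] 00000*, 00001*, 00011*, 00110, 01000*, 01001*, 01010*, 01100*, 01111*, 10011*, 10100*, 11100*, 11111*
[col 1] -0011, -1100, -1111, 0-000*, 0-001*, 000-1, 0000-*, 01-00, 010-0, 0100-*, 1-100
[col 2] 0-00-
Prime implicants: -0011, -1100, -1111, 0-00-, 000-1, 00110, 01-00, 010-0, 1-100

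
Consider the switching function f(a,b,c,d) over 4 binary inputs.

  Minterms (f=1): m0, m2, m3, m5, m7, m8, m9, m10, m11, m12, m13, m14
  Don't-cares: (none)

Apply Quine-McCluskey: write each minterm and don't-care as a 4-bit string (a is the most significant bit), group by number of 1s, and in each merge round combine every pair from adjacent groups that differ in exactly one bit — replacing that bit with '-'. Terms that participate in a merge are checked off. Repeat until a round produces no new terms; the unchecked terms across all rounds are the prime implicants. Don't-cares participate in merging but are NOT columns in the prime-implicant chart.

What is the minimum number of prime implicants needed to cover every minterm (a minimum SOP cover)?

5

Round 0: 0000✓ 0010✓ 0011✓ 0101✓ 0111✓ 1000✓ 1001✓ 1010✓ 1011✓ 1100✓ 1101✓ 1110✓
Round 1: -000✓ -010✓ -011✓ -101 0-11 00-0✓ 001-✓ 01-1 1-00✓ 1-01✓ 1-10✓ 10-0✓ 10-1✓ 100-✓ 101-✓ 11-0✓ 110-✓
Round 2: -0-0 -01- 1--0 1-0- 10--
PIs = {-0-0, -01-, -101, 0-11, 01-1, 1--0, 1-0-, 10--}
Coverage chart:
  m0: -0-0 ←essential
  m2: -0-0,-01-
  m3: -01-,0-11
  m5: -101,01-1
  m7: 0-11,01-1
  m8: -0-0,1--0,1-0-,10--
  m9: 1-0-,10--
  m10: -0-0,-01-,1--0,10--
  m11: -01-,10--
  m12: 1--0,1-0-
  m13: -101,1-0-
  m14: 1--0 ←essential
Essential: -0-0, 1--0
Petrick residual → -01-, 01-1, 1-0-
Min cover (5 terms): b'd' + b'c + a'bd + ad' + ac'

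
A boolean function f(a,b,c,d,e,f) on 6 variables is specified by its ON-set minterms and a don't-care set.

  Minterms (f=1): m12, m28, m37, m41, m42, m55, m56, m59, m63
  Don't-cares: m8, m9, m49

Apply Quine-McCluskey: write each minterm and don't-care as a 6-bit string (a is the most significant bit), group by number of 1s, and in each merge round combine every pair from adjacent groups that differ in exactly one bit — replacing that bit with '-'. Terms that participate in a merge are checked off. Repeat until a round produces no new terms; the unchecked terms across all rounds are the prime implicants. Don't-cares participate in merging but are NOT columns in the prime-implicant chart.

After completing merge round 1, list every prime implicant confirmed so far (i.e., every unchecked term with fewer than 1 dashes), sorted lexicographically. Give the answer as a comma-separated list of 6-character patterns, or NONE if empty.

100101, 101010, 110001, 111000

[col 0] 001000*, 001001*, 001100*, 011100*, 100101, 101001*, 101010, 110001, 110111*, 111000, 111011*, 111111*
[col 1] -01001, 0-1100, 001-00, 00100-, 11-111, 111-11
Prime implicants: -01001, 0-1100, 001-00, 00100-, 100101, 101010, 11-111, 110001, 111-11, 111000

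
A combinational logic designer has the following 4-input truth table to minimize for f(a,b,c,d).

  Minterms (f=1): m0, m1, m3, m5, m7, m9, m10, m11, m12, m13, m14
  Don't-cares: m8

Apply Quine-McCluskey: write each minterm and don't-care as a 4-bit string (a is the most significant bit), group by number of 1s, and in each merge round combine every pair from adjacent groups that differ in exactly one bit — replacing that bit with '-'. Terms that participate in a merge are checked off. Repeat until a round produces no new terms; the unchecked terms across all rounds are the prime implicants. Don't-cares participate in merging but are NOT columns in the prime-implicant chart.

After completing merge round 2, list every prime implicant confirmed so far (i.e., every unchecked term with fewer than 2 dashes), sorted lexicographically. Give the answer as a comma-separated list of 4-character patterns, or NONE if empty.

NONE

[col 0] 0000*, 0001*, 0011*, 0101*, 0111*, 1000*, 1001*, 1010*, 1011*, 1100*, 1101*, 1110*
[col 1] -000*, -001*, -011*, -101*, 0-01*, 0-11*, 00-1*, 000-*, 01-1*, 1-00*, 1-01*, 1-10*, 10-0*, 10-1*, 100-*, 101-*, 11-0*, 110-*
[col 2] --01, -0-1, -00-, 0--1, 1--0, 1-0-, 10--
Prime implicants: --01, -0-1, -00-, 0--1, 1--0, 1-0-, 10--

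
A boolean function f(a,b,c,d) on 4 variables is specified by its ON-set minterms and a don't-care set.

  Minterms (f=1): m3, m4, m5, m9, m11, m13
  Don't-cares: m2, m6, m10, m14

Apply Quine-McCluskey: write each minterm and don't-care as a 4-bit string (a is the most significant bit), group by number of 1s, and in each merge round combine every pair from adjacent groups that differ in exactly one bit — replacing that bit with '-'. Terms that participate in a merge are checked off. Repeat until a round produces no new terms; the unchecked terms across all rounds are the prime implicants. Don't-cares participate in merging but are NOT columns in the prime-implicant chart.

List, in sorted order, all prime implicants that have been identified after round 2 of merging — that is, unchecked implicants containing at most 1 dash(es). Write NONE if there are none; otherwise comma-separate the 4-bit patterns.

Round 0: 0010✓ 0011✓ 0100✓ 0101✓ 0110✓ 1001✓ 1010✓ 1011✓ 1101✓ 1110✓
Round 1: -010✓ -011✓ -101 -110✓ 0-10✓ 001-✓ 01-0 010- 1-01 1-10✓ 10-1 101-✓
Round 2: --10 -01-
PIs = {--10, -01-, -101, 01-0, 010-, 1-01, 10-1}

-101, 01-0, 010-, 1-01, 10-1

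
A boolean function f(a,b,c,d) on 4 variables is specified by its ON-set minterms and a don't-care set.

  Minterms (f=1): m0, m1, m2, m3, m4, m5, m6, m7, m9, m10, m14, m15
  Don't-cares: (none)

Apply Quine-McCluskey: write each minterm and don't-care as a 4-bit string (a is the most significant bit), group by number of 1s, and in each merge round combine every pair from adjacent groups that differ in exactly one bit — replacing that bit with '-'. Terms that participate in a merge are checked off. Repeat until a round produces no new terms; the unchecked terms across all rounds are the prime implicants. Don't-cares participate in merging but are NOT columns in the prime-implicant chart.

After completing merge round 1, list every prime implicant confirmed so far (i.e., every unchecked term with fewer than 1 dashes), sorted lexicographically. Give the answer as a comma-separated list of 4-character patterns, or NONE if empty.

size-2^0 implicants → 0000(✓)  0001(✓)  0010(✓)  0011(✓)  0100(✓)  0101(✓)  0110(✓)  0111(✓)  1001(✓)  1010(✓)  1110(✓)  1111(✓)
size-2^1 implicants → -001  -010(✓)  -110(✓)  -111(✓)  0-00(✓)  0-01(✓)  0-10(✓)  0-11(✓)  00-0(✓)  00-1(✓)  000-(✓)  001-(✓)  01-0(✓)  01-1(✓)  010-(✓)  011-(✓)  1-10(✓)  111-(✓)
size-2^2 implicants → --10  -11-  0--0(✓)  0--1(✓)  0-0-(✓)  0-1-(✓)  00--(✓)  01--(✓)
size-2^3 implicants → 0---
Unchecked terms (primes): --10, -001, -11-, 0---

NONE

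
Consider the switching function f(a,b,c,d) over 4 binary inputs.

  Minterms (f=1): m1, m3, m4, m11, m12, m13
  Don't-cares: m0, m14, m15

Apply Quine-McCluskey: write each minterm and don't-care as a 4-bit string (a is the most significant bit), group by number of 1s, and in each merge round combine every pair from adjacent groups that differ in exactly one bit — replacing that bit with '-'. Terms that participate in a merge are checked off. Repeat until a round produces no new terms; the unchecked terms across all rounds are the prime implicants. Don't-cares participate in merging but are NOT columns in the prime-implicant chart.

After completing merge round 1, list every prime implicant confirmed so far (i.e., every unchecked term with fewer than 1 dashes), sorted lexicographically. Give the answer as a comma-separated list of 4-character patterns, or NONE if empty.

Round 0: 0000✓ 0001✓ 0011✓ 0100✓ 1011✓ 1100✓ 1101✓ 1110✓ 1111✓
Round 1: -011 -100 0-00 00-1 000- 1-11 11-0✓ 11-1✓ 110-✓ 111-✓
Round 2: 11--
PIs = {-011, -100, 0-00, 00-1, 000-, 1-11, 11--}

NONE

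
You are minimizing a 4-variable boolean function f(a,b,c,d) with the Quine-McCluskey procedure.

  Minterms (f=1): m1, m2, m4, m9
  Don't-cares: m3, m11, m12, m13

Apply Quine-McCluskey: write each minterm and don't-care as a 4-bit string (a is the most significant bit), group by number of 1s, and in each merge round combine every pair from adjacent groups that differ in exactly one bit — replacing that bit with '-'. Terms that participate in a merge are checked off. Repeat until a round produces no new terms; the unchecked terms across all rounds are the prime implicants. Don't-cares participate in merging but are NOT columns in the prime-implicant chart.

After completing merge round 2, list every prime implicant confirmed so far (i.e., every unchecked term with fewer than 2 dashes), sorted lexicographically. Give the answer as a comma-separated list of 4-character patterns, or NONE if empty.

-100, 001-, 1-01, 110-

size-2^0 implicants → 0001(✓)  0010(✓)  0011(✓)  0100(✓)  1001(✓)  1011(✓)  1100(✓)  1101(✓)
size-2^1 implicants → -001(✓)  -011(✓)  -100  00-1(✓)  001-  1-01  10-1(✓)  110-
size-2^2 implicants → -0-1
Unchecked terms (primes): -0-1, -100, 001-, 1-01, 110-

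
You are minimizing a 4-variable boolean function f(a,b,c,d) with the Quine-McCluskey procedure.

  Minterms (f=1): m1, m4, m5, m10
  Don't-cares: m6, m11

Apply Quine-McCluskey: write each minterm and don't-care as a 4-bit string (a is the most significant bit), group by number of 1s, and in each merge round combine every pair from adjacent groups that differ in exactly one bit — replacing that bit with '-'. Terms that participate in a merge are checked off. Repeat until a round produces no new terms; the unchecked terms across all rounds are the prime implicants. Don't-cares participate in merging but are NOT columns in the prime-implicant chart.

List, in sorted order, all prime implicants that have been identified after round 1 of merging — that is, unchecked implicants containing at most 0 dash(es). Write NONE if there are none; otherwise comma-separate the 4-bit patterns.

NONE

size-2^0 implicants → 0001(✓)  0100(✓)  0101(✓)  0110(✓)  1010(✓)  1011(✓)
size-2^1 implicants → 0-01  01-0  010-  101-
Unchecked terms (primes): 0-01, 01-0, 010-, 101-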